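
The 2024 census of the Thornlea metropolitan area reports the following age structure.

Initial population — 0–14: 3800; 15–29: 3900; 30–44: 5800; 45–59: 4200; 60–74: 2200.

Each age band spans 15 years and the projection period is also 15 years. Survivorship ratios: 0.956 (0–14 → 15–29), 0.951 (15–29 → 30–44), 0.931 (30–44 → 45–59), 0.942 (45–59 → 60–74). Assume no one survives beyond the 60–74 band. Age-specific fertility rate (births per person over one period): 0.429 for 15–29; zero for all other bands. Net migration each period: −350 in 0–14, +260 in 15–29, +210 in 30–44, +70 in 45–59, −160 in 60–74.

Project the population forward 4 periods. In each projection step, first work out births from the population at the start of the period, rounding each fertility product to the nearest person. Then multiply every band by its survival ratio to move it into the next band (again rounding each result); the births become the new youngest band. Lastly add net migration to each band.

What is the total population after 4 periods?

7463

Period 1:
Births: 3900 × 0.429 = 1673
15–29: 3800 × 0.956 = 3633
30–44: 3900 × 0.951 = 3709
45–59: 5800 × 0.931 = 5400
60–74: 4200 × 0.942 = 3956
Net migration: 0–14 − 350 → 1323; 15–29 + 260 → 3893; 30–44 + 210 → 3919; 45–59 + 70 → 5470; 60–74 − 160 → 3796
Giving 1323 / 3893 / 3919 / 5470 / 3796.
Period 2:
Births: 3893 × 0.429 = 1670
15–29: 1323 × 0.956 = 1265
30–44: 3893 × 0.951 = 3702
45–59: 3919 × 0.931 = 3649
60–74: 5470 × 0.942 = 5153
Net migration: 0–14 − 350 → 1320; 15–29 + 260 → 1525; 30–44 + 210 → 3912; 45–59 + 70 → 3719; 60–74 − 160 → 4993
Giving 1320 / 1525 / 3912 / 3719 / 4993.
Period 3:
Births: 1525 × 0.429 = 654
15–29: 1320 × 0.956 = 1262
30–44: 1525 × 0.951 = 1450
45–59: 3912 × 0.931 = 3642
60–74: 3719 × 0.942 = 3503
Net migration: 0–14 − 350 → 304; 15–29 + 260 → 1522; 30–44 + 210 → 1660; 45–59 + 70 → 3712; 60–74 − 160 → 3343
Giving 304 / 1522 / 1660 / 3712 / 3343.
Period 4:
Births: 1522 × 0.429 = 653
15–29: 304 × 0.956 = 291
30–44: 1522 × 0.951 = 1447
45–59: 1660 × 0.931 = 1545
60–74: 3712 × 0.942 = 3497
Net migration: 0–14 − 350 → 303; 15–29 + 260 → 551; 30–44 + 210 → 1657; 45–59 + 70 → 1615; 60–74 − 160 → 3337
Giving 303 / 551 / 1657 / 1615 / 3337.
Total after period 4: 303 + 551 + 1657 + 1615 + 3337 = 7463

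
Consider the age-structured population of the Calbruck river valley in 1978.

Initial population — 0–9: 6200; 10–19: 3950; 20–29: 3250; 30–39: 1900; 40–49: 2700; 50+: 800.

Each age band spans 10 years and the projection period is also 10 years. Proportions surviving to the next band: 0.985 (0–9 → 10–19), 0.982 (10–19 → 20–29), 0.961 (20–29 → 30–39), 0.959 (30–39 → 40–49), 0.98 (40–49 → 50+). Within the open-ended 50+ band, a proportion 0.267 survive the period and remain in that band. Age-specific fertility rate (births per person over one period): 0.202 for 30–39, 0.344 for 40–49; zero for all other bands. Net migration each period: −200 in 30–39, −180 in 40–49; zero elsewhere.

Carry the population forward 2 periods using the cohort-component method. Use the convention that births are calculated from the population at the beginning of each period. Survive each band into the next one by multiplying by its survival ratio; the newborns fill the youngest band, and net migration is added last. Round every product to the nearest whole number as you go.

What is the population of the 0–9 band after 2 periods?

1155

Numbering the bands 1..6 from youngest to oldest:
Period 1.
Births: 1900 × 0.202 = 384, 2700 × 0.344 = 929 ⇒ total 1313
Band 2: 6200 × 0.985 = 6107
Band 3: 3950 × 0.982 = 3879
Band 4: 3250 × 0.961 = 3123
Band 5: 1900 × 0.959 = 1822
Band 6: 2700 × 0.98 + 800 × 0.267 = 2646 + 214 = 2860
Net migration: Band 4 − 200 → 2923; Band 5 − 180 → 1642
Population now: 0–9=1313, 10–19=6107, 20–29=3879, 30–39=2923, 40–49=1642, 50+=2860
Period 2.
Births: 2923 × 0.202 = 590, 1642 × 0.344 = 565 ⇒ total 1155
Band 2: 1313 × 0.985 = 1293
Band 3: 6107 × 0.982 = 5997
Band 4: 3879 × 0.961 = 3728
Band 5: 2923 × 0.959 = 2803
Band 6: 1642 × 0.98 + 2860 × 0.267 = 1609 + 764 = 2373
Net migration: Band 4 − 200 → 3528; Band 5 − 180 → 2623
Population now: 0–9=1155, 10–19=1293, 20–29=5997, 30–39=3528, 40–49=2623, 50+=2373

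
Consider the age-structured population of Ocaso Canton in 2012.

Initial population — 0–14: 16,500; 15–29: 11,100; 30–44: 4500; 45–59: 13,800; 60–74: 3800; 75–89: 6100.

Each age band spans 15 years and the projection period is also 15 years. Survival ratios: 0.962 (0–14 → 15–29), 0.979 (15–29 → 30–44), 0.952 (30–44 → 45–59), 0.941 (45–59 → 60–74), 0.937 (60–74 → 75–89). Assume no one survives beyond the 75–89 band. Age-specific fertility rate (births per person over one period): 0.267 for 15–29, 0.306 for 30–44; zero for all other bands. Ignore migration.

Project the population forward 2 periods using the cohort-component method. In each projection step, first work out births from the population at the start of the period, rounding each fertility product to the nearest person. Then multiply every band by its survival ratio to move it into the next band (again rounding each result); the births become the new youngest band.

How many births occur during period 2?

7563

Period 1:
Births: 11100 × 0.267 = 2964  |  4500 × 0.306 = 1377 ⇒ total 4341
15–29: 16500 × 0.962 = 15873
30–44: 11100 × 0.979 = 10867
45–59: 4500 × 0.952 = 4284
60–74: 13800 × 0.941 = 12986
75–89: 3800 × 0.937 = 3561
Population now: 0–14=4341, 15–29=15873, 30–44=10867, 45–59=4284, 60–74=12986, 75–89=3561
Period 2:
Births: 15873 × 0.267 = 4238  |  10867 × 0.306 = 3325 ⇒ total 7563
15–29: 4341 × 0.962 = 4176
30–44: 15873 × 0.979 = 15540
45–59: 10867 × 0.952 = 10345
60–74: 4284 × 0.941 = 4031
75–89: 12986 × 0.937 = 12168
Population now: 0–14=7563, 15–29=4176, 30–44=15540, 45–59=10345, 60–74=4031, 75–89=12168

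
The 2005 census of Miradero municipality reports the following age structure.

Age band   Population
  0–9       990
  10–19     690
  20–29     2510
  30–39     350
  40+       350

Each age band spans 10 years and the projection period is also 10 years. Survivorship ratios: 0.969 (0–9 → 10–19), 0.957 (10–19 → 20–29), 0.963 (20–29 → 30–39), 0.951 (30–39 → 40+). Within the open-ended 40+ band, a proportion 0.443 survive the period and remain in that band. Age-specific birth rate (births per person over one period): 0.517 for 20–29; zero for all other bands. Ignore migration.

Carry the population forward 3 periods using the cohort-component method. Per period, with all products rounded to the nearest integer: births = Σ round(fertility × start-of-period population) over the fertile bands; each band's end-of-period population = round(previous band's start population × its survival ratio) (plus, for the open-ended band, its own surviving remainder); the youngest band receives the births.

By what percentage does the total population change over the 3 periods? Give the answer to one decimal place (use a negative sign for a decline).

-5.7

Call the bands 1 to 5, youngest first.
[period 1]
Births: 2510 × 0.517 = 1298
Band 2: 990 × 0.969 = 959
Band 3: 690 × 0.957 = 660
Band 4: 2510 × 0.963 = 2417
Band 5: 350 × 0.951 + 350 × 0.443 = 333 + 155 = 488
End of period: [1298, 959, 660, 2417, 488]
[period 2]
Births: 660 × 0.517 = 341
Band 2: 1298 × 0.969 = 1258
Band 3: 959 × 0.957 = 918
Band 4: 660 × 0.963 = 636
Band 5: 2417 × 0.951 + 488 × 0.443 = 2299 + 216 = 2515
End of period: [341, 1258, 918, 636, 2515]
[period 3]
Births: 918 × 0.517 = 475
Band 2: 341 × 0.969 = 330
Band 3: 1258 × 0.957 = 1204
Band 4: 918 × 0.963 = 884
Band 5: 636 × 0.951 + 2515 × 0.443 = 605 + 1114 = 1719
End of period: [475, 330, 1204, 884, 1719]
Total: 4890 → 4612; change = -278; percentage change = -5.7%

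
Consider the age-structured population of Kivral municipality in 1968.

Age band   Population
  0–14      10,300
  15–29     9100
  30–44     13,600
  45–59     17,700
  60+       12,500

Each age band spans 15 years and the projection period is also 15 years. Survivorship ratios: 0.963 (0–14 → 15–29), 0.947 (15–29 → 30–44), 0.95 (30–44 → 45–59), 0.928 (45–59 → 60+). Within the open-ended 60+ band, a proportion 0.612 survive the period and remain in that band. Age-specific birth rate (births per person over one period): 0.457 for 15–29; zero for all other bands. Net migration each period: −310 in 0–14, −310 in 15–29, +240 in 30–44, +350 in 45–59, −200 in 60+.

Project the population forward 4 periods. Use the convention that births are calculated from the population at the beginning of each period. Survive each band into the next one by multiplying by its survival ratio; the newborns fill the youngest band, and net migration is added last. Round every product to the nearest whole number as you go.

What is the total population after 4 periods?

32757

After projecting period 1:
Births: 9100 * 0.457 = 4159
15–29: 10300 * 0.963 = 9919
30–44: 9100 * 0.947 = 8618
45–59: 13600 * 0.95 = 12920
60+: 17700 * 0.928 + 12500 * 0.612 = 16426 + 7650 = 24076
Net migration: 0–14 − 310 → 3849; 15–29 − 310 → 9609; 30–44 + 240 → 8858; 45–59 + 350 → 13270; 60+ − 200 → 23876
Giving 3849 / 9609 / 8858 / 13270 / 23876.
After projecting period 2:
Births: 9609 * 0.457 = 4391
15–29: 3849 * 0.963 = 3707
30–44: 9609 * 0.947 = 9100
45–59: 8858 * 0.95 = 8415
60+: 13270 * 0.928 + 23876 * 0.612 = 12315 + 14612 = 26927
Net migration: 0–14 − 310 → 4081; 15–29 − 310 → 3397; 30–44 + 240 → 9340; 45–59 + 350 → 8765; 60+ − 200 → 26727
Giving 4081 / 3397 / 9340 / 8765 / 26727.
After projecting period 3:
Births: 3397 * 0.457 = 1552
15–29: 4081 * 0.963 = 3930
30–44: 3397 * 0.947 = 3217
45–59: 9340 * 0.95 = 8873
60+: 8765 * 0.928 + 26727 * 0.612 = 8134 + 16357 = 24491
Net migration: 0–14 − 310 → 1242; 15–29 − 310 → 3620; 30–44 + 240 → 3457; 45–59 + 350 → 9223; 60+ − 200 → 24291
Giving 1242 / 3620 / 3457 / 9223 / 24291.
After projecting period 4:
Births: 3620 * 0.457 = 1654
15–29: 1242 * 0.963 = 1196
30–44: 3620 * 0.947 = 3428
45–59: 3457 * 0.95 = 3284
60+: 9223 * 0.928 + 24291 * 0.612 = 8559 + 14866 = 23425
Net migration: 0–14 − 310 → 1344; 15–29 − 310 → 886; 30–44 + 240 → 3668; 45–59 + 350 → 3634; 60+ − 200 → 23225
Giving 1344 / 886 / 3668 / 3634 / 23225.
Total after period 4: 1344 + 886 + 3668 + 3634 + 23225 = 32757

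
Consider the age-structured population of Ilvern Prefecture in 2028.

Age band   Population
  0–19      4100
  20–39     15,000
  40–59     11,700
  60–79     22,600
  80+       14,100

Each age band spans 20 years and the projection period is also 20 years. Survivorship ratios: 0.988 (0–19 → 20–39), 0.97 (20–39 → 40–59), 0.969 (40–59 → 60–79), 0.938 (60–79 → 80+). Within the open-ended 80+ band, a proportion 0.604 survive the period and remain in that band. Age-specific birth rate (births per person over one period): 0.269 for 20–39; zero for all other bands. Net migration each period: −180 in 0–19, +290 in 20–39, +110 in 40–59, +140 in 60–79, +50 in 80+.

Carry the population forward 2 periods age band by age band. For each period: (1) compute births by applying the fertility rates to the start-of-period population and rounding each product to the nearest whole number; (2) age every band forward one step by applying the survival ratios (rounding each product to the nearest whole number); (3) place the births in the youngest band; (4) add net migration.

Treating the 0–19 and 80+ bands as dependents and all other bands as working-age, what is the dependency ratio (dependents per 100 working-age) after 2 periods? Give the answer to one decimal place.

130.8

(Bands numbered youngest = 1 to oldest = 5.)
— Period 1 —
Births: 15000 × 0.269 = 4035
Band 2: 4100 × 0.988 = 4051
Band 3: 15000 × 0.97 = 14550
Band 4: 11700 × 0.969 = 11337
Band 5: 22600 × 0.938 + 14100 × 0.604 = 21199 + 8516 = 29715
Net migration: Band 1 − 180 → 3855; Band 2 + 290 → 4341; Band 3 + 110 → 14660; Band 4 + 140 → 11477; Band 5 + 50 → 29765
End of period: [3855, 4341, 14660, 11477, 29765]
— Period 2 —
Births: 4341 × 0.269 = 1168
Band 2: 3855 × 0.988 = 3809
Band 3: 4341 × 0.97 = 4211
Band 4: 14660 × 0.969 = 14206
Band 5: 11477 × 0.938 + 29765 × 0.604 = 10765 + 17978 = 28743
Net migration: Band 1 − 180 → 988; Band 2 + 290 → 4099; Band 3 + 110 → 4321; Band 4 + 140 → 14346; Band 5 + 50 → 28793
End of period: [988, 4099, 4321, 14346, 28793]
Dependents (band 0–19 + band 80+) = 988 + 28793 = 29781; working-age = 22766; ratio = 29781/22766 × 100 = 130.8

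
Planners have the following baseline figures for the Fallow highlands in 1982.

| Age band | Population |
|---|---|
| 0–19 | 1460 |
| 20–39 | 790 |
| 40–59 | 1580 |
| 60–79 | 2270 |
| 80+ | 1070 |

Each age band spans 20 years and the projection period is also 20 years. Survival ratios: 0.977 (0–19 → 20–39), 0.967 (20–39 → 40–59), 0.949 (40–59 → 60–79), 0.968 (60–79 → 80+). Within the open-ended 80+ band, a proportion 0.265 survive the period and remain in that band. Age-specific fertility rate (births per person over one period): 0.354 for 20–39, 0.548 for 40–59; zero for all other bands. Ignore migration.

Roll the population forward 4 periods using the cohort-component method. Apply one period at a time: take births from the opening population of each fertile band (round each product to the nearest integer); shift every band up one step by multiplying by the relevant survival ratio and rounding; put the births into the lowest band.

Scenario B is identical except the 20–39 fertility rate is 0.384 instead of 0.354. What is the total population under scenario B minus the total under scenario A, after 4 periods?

158

Let band 1 be 0–19 through band 5 = 80+.
Period 1:
Births: 790 × 0.354 = 280, 1580 × 0.548 = 866 → 1146
Band 2: 1460 × 0.977 = 1426
Band 3: 790 × 0.967 = 764
Band 4: 1580 × 0.949 = 1499
Band 5: 2270 × 0.968 + 1070 × 0.265 = 2197 + 284 = 2481
Giving 1146 / 1426 / 764 / 1499 / 2481.
Period 2:
Births: 1426 × 0.354 = 505, 764 × 0.548 = 419 → 924
Band 2: 1146 × 0.977 = 1120
Band 3: 1426 × 0.967 = 1379
Band 4: 764 × 0.949 = 725
Band 5: 1499 × 0.968 + 2481 × 0.265 = 1451 + 657 = 2108
Giving 924 / 1120 / 1379 / 725 / 2108.
Period 3:
Births: 1120 × 0.354 = 396, 1379 × 0.548 = 756 → 1152
Band 2: 924 × 0.977 = 903
Band 3: 1120 × 0.967 = 1083
Band 4: 1379 × 0.949 = 1309
Band 5: 725 × 0.968 + 2108 × 0.265 = 702 + 559 = 1261
Giving 1152 / 903 / 1083 / 1309 / 1261.
Period 4:
Births: 903 × 0.354 = 320, 1083 × 0.548 = 593 → 913
Band 2: 1152 × 0.977 = 1126
Band 3: 903 × 0.967 = 873
Band 4: 1083 × 0.949 = 1028
Band 5: 1309 × 0.968 + 1261 × 0.265 = 1267 + 334 = 1601
Giving 913 / 1126 / 873 / 1028 / 1601.
Scenario A total after 4 periods: 5541
Scenario B projection —
Period 1:
Births: 790 × 0.384 = 303, 1580 × 0.548 = 866 → 1169
Band 2: 1460 × 0.977 = 1426
Band 3: 790 × 0.967 = 764
Band 4: 1580 × 0.949 = 1499
Band 5: 2270 × 0.968 + 1070 × 0.265 = 2197 + 284 = 2481
Giving 1169 / 1426 / 764 / 1499 / 2481.
Period 2:
Births: 1426 × 0.384 = 548, 764 × 0.548 = 419 → 967
Band 2: 1169 × 0.977 = 1142
Band 3: 1426 × 0.967 = 1379
Band 4: 764 × 0.949 = 725
Band 5: 1499 × 0.968 + 2481 × 0.265 = 1451 + 657 = 2108
Giving 967 / 1142 / 1379 / 725 / 2108.
Period 3:
Births: 1142 × 0.384 = 439, 1379 × 0.548 = 756 → 1195
Band 2: 967 × 0.977 = 945
Band 3: 1142 × 0.967 = 1104
Band 4: 1379 × 0.949 = 1309
Band 5: 725 × 0.968 + 2108 × 0.265 = 702 + 559 = 1261
Giving 1195 / 945 / 1104 / 1309 / 1261.
Period 4:
Births: 945 × 0.384 = 363, 1104 × 0.548 = 605 → 968
Band 2: 1195 × 0.977 = 1168
Band 3: 945 × 0.967 = 914
Band 4: 1104 × 0.949 = 1048
Band 5: 1309 × 0.968 + 1261 × 0.265 = 1267 + 334 = 1601
Giving 968 / 1168 / 914 / 1048 / 1601.
Scenario B total after 4 periods: 5699
Difference B − A = 5699 − 5541 = 158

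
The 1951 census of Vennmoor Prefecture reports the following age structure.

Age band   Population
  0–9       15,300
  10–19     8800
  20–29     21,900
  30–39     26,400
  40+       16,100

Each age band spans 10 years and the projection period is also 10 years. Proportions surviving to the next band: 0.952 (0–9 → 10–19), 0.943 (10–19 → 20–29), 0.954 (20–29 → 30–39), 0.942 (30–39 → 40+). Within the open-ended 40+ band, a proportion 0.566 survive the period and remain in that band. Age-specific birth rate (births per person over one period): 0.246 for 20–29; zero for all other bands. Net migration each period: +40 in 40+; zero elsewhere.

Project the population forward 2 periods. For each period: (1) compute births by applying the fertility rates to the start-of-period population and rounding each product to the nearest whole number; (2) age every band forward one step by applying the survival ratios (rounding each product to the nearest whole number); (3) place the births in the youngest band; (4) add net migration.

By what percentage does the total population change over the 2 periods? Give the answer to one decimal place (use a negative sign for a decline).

-23.4

(Bands numbered youngest = 1 to oldest = 5.)
Period 1:
Births: 21900 * 0.246 = 5387
Band 2: 15300 * 0.952 = 14566
Band 3: 8800 * 0.943 = 8298
Band 4: 21900 * 0.954 = 20893
Band 5: 26400 * 0.942 + 16100 * 0.566 = 24869 + 9113 = 33982
Net migration: Band 5 + 40 → 34022
Giving 5387 / 14566 / 8298 / 20893 / 34022.
Period 2:
Births: 8298 * 0.246 = 2041
Band 2: 5387 * 0.952 = 5128
Band 3: 14566 * 0.943 = 13736
Band 4: 8298 * 0.954 = 7916
Band 5: 20893 * 0.942 + 34022 * 0.566 = 19681 + 19256 = 38937
Net migration: Band 5 + 40 → 38977
Giving 2041 / 5128 / 13736 / 7916 / 38977.
Total: 88500 → 67798; change = -20702; percentage change = -23.4%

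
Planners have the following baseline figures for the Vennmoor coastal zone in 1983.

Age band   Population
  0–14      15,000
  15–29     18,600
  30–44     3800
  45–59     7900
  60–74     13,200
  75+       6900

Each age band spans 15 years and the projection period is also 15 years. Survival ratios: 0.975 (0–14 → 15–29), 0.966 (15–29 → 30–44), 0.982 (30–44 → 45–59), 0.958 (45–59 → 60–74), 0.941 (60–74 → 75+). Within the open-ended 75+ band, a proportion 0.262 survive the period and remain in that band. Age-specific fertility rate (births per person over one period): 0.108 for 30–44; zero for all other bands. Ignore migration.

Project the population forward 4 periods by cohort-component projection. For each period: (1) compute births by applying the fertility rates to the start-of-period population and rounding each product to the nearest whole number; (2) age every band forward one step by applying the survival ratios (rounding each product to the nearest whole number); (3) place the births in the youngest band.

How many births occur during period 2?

Period 1:
Births: 3800 * 0.108 = 410
15–29: 15000 * 0.975 = 14625
30–44: 18600 * 0.966 = 17968
45–59: 3800 * 0.982 = 3732
60–74: 7900 * 0.958 = 7568
75+: 13200 * 0.941 + 6900 * 0.262 = 12421 + 1808 = 14229
Giving 410 / 14625 / 17968 / 3732 / 7568 / 14229.
Period 2:
Births: 17968 * 0.108 = 1941
15–29: 410 * 0.975 = 400
30–44: 14625 * 0.966 = 14128
45–59: 17968 * 0.982 = 17645
60–74: 3732 * 0.958 = 3575
75+: 7568 * 0.941 + 14229 * 0.262 = 7121 + 3728 = 10849
Giving 1941 / 400 / 14128 / 17645 / 3575 / 10849.

1941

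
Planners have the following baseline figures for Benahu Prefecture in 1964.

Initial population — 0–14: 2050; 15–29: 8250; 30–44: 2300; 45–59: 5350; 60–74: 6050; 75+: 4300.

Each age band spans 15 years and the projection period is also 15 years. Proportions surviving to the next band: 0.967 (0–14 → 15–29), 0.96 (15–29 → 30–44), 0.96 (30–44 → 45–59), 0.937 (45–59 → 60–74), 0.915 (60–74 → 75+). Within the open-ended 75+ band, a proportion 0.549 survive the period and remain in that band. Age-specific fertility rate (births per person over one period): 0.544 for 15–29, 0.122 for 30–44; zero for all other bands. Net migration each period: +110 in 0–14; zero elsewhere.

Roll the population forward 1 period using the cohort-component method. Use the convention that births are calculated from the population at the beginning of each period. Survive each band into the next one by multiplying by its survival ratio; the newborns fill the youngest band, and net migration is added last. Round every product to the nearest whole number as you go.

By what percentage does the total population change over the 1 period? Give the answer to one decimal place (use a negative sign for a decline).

[period 1]
Births: 8250 * 0.544 = 4488  |  2300 * 0.122 = 281 — total 4769
15–29: 2050 * 0.967 = 1982
30–44: 8250 * 0.96 = 7920
45–59: 2300 * 0.96 = 2208
60–74: 5350 * 0.937 = 5013
75+: 6050 * 0.915 + 4300 * 0.549 = 5536 + 2361 = 7897
Net migration: 0–14 + 110 → 4879
End of period: [4879, 1982, 7920, 2208, 5013, 7897]
Total: 28300 → 29899; change = 1599; percentage change = 5.7%

5.7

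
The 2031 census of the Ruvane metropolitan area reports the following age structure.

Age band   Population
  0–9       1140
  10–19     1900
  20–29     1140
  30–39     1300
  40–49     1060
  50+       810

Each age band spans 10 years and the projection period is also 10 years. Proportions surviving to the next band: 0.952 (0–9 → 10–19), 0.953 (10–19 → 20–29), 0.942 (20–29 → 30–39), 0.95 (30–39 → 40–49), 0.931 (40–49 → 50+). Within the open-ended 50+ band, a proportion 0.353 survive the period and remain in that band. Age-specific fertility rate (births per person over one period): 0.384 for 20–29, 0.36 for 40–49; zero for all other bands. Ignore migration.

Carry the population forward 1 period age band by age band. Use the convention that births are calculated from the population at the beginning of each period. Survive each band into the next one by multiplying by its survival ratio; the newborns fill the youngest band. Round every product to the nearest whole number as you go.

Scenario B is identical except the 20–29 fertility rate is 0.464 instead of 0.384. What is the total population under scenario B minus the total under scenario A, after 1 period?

91

After projecting period 1:
Births: 1140 × 0.384 = 438 ; 1060 × 0.36 = 382 ⇒ total 820
10–19: 1140 × 0.952 = 1085
20–29: 1900 × 0.953 = 1811
30–39: 1140 × 0.942 = 1074
40–49: 1300 × 0.95 = 1235
50+: 1060 × 0.931 + 810 × 0.353 = 987 + 286 = 1273
Population now: 0–9=820, 10–19=1085, 20–29=1811, 30–39=1074, 40–49=1235, 50+=1273
Scenario A total after 1 period: 7298
Scenario B projection —
After projecting period 1:
Births: 1140 × 0.464 = 529 ; 1060 × 0.36 = 382 ⇒ total 911
10–19: 1140 × 0.952 = 1085
20–29: 1900 × 0.953 = 1811
30–39: 1140 × 0.942 = 1074
40–49: 1300 × 0.95 = 1235
50+: 1060 × 0.931 + 810 × 0.353 = 987 + 286 = 1273
Population now: 0–9=911, 10–19=1085, 20–29=1811, 30–39=1074, 40–49=1235, 50+=1273
Scenario B total after 1 period: 7389
Difference B − A = 7389 − 7298 = 91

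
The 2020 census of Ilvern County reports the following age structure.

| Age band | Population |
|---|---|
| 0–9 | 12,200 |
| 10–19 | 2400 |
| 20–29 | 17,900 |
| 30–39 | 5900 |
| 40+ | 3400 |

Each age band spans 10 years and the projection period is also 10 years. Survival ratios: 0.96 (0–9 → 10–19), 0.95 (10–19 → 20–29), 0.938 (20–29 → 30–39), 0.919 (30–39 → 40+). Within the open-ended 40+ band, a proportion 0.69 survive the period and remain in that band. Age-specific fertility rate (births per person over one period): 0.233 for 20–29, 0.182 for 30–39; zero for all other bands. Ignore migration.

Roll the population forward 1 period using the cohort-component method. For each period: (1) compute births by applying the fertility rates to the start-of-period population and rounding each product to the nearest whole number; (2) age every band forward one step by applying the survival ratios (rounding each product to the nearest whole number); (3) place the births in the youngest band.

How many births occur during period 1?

5245

Numbering the groups 1..5 from youngest to oldest:
— Period 1 —
Births: 17900 × 0.233 = 4171  |  5900 × 0.182 = 1074 → total 5245
Group 2: 12200 × 0.96 = 11712
Group 3: 2400 × 0.95 = 2280
Group 4: 17900 × 0.938 = 16790
Group 5: 5900 × 0.919 + 3400 × 0.69 = 5422 + 2346 = 7768
End of period: [5245, 11712, 2280, 16790, 7768]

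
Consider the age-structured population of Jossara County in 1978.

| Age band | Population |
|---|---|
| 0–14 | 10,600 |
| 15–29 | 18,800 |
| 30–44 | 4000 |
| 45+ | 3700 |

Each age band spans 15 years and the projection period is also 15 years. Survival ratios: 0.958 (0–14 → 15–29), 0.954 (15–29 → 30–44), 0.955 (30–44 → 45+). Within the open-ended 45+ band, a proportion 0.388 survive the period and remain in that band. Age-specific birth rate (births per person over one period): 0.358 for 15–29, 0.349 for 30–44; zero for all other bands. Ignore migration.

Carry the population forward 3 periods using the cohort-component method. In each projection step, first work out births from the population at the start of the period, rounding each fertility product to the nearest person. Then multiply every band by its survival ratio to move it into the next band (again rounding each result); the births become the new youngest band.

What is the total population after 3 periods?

Numbering the bands 1..4 from youngest to oldest:
Period 1:
Births: 18800 × 0.358 = 6730, 4000 × 0.349 = 1396 → total 8126
Band 2: 10600 × 0.958 = 10155
Band 3: 18800 × 0.954 = 17935
Band 4: 4000 × 0.955 + 3700 × 0.388 = 3820 + 1436 = 5256
End of period: [8126, 10155, 17935, 5256]
Period 2:
Births: 10155 × 0.358 = 3635, 17935 × 0.349 = 6259 → total 9894
Band 2: 8126 × 0.958 = 7785
Band 3: 10155 × 0.954 = 9688
Band 4: 17935 × 0.955 + 5256 × 0.388 = 17128 + 2039 = 19167
End of period: [9894, 7785, 9688, 19167]
Period 3:
Births: 7785 × 0.358 = 2787, 9688 × 0.349 = 3381 → total 6168
Band 2: 9894 × 0.958 = 9478
Band 3: 7785 × 0.954 = 7427
Band 4: 9688 × 0.955 + 19167 × 0.388 = 9252 + 7437 = 16689
End of period: [6168, 9478, 7427, 16689]
Total after period 3: 6168 + 9478 + 7427 + 16689 = 39762

39762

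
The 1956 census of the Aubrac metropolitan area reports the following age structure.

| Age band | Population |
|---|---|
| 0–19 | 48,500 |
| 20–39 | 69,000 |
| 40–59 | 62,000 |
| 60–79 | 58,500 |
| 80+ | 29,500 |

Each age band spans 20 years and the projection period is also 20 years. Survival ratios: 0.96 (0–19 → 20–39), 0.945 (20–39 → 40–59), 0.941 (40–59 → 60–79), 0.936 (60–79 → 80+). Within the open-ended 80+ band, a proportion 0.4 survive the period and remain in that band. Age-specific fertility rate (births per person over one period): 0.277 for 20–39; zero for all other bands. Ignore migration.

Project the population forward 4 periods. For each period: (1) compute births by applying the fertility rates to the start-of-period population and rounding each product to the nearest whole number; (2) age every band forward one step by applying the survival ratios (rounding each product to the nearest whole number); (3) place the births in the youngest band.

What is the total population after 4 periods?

111047

Let band 1 be 0–19 through band 5 = 80+.
— Period 1 —
Births: 69000 * 0.277 = 19113
Band 2: 48500 * 0.96 = 46560
Band 3: 69000 * 0.945 = 65205
Band 4: 62000 * 0.941 = 58342
Band 5: 58500 * 0.936 + 29500 * 0.4 = 54756 + 11800 = 66556
Giving 19113 / 46560 / 65205 / 58342 / 66556.
— Period 2 —
Births: 46560 * 0.277 = 12897
Band 2: 19113 * 0.96 = 18348
Band 3: 46560 * 0.945 = 43999
Band 4: 65205 * 0.941 = 61358
Band 5: 58342 * 0.936 + 66556 * 0.4 = 54608 + 26622 = 81230
Giving 12897 / 18348 / 43999 / 61358 / 81230.
— Period 3 —
Births: 18348 * 0.277 = 5082
Band 2: 12897 * 0.96 = 12381
Band 3: 18348 * 0.945 = 17339
Band 4: 43999 * 0.941 = 41403
Band 5: 61358 * 0.936 + 81230 * 0.4 = 57431 + 32492 = 89923
Giving 5082 / 12381 / 17339 / 41403 / 89923.
— Period 4 —
Births: 12381 * 0.277 = 3430
Band 2: 5082 * 0.96 = 4879
Band 3: 12381 * 0.945 = 11700
Band 4: 17339 * 0.941 = 16316
Band 5: 41403 * 0.936 + 89923 * 0.4 = 38753 + 35969 = 74722
Giving 3430 / 4879 / 11700 / 16316 / 74722.
Total after period 4: 3430 + 4879 + 11700 + 16316 + 74722 = 111047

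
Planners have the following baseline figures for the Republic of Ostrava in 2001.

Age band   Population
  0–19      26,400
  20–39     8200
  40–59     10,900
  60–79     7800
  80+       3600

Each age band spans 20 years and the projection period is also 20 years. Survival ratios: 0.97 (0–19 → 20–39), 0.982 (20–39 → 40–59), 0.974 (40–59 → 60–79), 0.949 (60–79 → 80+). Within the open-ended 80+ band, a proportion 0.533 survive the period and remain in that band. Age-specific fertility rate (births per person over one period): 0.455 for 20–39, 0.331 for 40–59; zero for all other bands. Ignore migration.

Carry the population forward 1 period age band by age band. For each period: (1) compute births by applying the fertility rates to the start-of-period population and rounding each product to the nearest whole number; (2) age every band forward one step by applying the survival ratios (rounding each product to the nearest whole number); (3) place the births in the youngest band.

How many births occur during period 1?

7339

Let band 1 be 0–19 through band 5 = 80+.
Period 1.
Births: 8200 × 0.455 = 3731, 10900 × 0.331 = 3608 ⇒ total 7339
Band 2: 26400 × 0.97 = 25608
Band 3: 8200 × 0.982 = 8052
Band 4: 10900 × 0.974 = 10617
Band 5: 7800 × 0.949 + 3600 × 0.533 = 7402 + 1919 = 9321
Giving 7339 / 25608 / 8052 / 10617 / 9321.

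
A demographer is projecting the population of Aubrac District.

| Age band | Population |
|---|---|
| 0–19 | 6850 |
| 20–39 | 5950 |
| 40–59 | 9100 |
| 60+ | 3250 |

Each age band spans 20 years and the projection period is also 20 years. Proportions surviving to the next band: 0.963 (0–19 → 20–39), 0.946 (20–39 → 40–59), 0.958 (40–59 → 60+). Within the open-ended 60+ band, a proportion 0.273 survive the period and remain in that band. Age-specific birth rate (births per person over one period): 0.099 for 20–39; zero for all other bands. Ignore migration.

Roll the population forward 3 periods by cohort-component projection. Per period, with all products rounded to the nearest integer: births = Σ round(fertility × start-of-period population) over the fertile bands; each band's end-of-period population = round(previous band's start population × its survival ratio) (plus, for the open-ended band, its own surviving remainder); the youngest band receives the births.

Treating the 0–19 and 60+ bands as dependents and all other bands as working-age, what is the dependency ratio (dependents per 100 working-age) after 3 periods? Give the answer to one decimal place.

After projecting period 1:
Births: 5950 × 0.099 = 589
20–39: 6850 × 0.963 = 6597
40–59: 5950 × 0.946 = 5629
60+: 9100 × 0.958 + 3250 × 0.273 = 8718 + 887 = 9605
Giving 589 / 6597 / 5629 / 9605.
After projecting period 2:
Births: 6597 × 0.099 = 653
20–39: 589 × 0.963 = 567
40–59: 6597 × 0.946 = 6241
60+: 5629 × 0.958 + 9605 × 0.273 = 5393 + 2622 = 8015
Giving 653 / 567 / 6241 / 8015.
After projecting period 3:
Births: 567 × 0.099 = 56
20–39: 653 × 0.963 = 629
40–59: 567 × 0.946 = 536
60+: 6241 × 0.958 + 8015 × 0.273 = 5979 + 2188 = 8167
Giving 56 / 629 / 536 / 8167.
Dependents (band 0–19 + band 60+) = 56 + 8167 = 8223; working-age = 1165; ratio = 8223/1165 × 100 = 705.8

705.8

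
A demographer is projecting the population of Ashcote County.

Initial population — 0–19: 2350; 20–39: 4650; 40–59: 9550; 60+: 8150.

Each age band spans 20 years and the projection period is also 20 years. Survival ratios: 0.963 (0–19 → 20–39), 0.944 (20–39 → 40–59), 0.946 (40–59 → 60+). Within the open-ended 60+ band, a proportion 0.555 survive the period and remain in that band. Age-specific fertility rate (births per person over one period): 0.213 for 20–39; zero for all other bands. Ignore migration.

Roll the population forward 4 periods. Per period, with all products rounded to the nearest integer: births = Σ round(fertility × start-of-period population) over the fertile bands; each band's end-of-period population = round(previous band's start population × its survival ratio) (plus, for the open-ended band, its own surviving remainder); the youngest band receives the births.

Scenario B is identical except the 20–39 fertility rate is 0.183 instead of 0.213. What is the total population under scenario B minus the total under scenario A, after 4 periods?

(Groups numbered youngest = 1 to oldest = 4.)
— Period 1 —
Births: 4650 × 0.213 = 990
Group 2: 2350 × 0.963 = 2263
Group 3: 4650 × 0.944 = 4390
Group 4: 9550 × 0.946 + 8150 × 0.555 = 9034 + 4523 = 13557
→ [990, 2263, 4390, 13557]
— Period 2 —
Births: 2263 × 0.213 = 482
Group 2: 990 × 0.963 = 953
Group 3: 2263 × 0.944 = 2136
Group 4: 4390 × 0.946 + 13557 × 0.555 = 4153 + 7524 = 11677
→ [482, 953, 2136, 11677]
— Period 3 —
Births: 953 × 0.213 = 203
Group 2: 482 × 0.963 = 464
Group 3: 953 × 0.944 = 900
Group 4: 2136 × 0.946 + 11677 × 0.555 = 2021 + 6481 = 8502
→ [203, 464, 900, 8502]
— Period 4 —
Births: 464 × 0.213 = 99
Group 2: 203 × 0.963 = 195
Group 3: 464 × 0.944 = 438
Group 4: 900 × 0.946 + 8502 × 0.555 = 851 + 4719 = 5570
→ [99, 195, 438, 5570]
Scenario A total after 4 periods: 6302
Scenario B projection —
— Period 1 —
Births: 4650 × 0.183 = 851
Group 2: 2350 × 0.963 = 2263
Group 3: 4650 × 0.944 = 4390
Group 4: 9550 × 0.946 + 8150 × 0.555 = 9034 + 4523 = 13557
→ [851, 2263, 4390, 13557]
— Period 2 —
Births: 2263 × 0.183 = 414
Group 2: 851 × 0.963 = 820
Group 3: 2263 × 0.944 = 2136
Group 4: 4390 × 0.946 + 13557 × 0.555 = 4153 + 7524 = 11677
→ [414, 820, 2136, 11677]
— Period 3 —
Births: 820 × 0.183 = 150
Group 2: 414 × 0.963 = 399
Group 3: 820 × 0.944 = 774
Group 4: 2136 × 0.946 + 11677 × 0.555 = 2021 + 6481 = 8502
→ [150, 399, 774, 8502]
— Period 4 —
Births: 399 × 0.183 = 73
Group 2: 150 × 0.963 = 144
Group 3: 399 × 0.944 = 377
Group 4: 774 × 0.946 + 8502 × 0.555 = 732 + 4719 = 5451
→ [73, 144, 377, 5451]
Scenario B total after 4 periods: 6045
Difference B − A = 6045 − 6302 = -257

-257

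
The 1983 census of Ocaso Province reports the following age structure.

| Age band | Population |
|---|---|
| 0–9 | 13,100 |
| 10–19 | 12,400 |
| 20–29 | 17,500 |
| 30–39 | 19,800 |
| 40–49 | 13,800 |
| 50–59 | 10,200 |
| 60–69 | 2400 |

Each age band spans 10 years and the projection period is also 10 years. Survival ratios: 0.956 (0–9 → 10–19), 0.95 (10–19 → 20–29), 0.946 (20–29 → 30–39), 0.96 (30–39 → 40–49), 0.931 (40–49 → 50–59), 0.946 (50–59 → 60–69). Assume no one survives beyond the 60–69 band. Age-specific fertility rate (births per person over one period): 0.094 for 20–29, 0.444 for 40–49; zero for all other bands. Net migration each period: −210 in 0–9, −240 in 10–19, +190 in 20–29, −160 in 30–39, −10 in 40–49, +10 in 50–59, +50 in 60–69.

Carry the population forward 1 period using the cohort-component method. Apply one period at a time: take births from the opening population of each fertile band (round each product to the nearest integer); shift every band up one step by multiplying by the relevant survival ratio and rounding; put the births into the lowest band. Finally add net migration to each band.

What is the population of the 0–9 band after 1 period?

Call the groups 1 to 7, youngest first.
Period 1.
Births: 17500 × 0.094 = 1645  |  13800 × 0.444 = 6127 → 7772
Group 2: 13100 × 0.956 = 12524
Group 3: 12400 × 0.95 = 11780
Group 4: 17500 × 0.946 = 16555
Group 5: 19800 × 0.96 = 19008
Group 6: 13800 × 0.931 = 12848
Group 7: 10200 × 0.946 = 9649
Net migration: Group 1 − 210 → 7562; Group 2 − 240 → 12284; Group 3 + 190 → 11970; Group 4 − 160 → 16395; Group 5 − 10 → 18998; Group 6 + 10 → 12858; Group 7 + 50 → 9699
End of period: [7562, 12284, 11970, 16395, 18998, 12858, 9699]

7562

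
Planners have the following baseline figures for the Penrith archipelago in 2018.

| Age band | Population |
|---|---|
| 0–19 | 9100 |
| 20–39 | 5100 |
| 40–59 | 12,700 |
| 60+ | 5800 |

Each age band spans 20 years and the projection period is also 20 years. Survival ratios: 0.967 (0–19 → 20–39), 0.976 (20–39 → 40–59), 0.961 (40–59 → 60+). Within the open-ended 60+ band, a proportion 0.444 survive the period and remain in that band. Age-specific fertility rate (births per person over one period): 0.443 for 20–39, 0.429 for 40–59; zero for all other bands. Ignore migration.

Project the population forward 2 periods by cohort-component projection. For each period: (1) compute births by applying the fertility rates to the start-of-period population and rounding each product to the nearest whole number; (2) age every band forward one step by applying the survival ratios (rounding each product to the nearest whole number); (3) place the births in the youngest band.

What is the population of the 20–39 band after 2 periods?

Call the bands 1 to 4, youngest first.
[period 1]
Births: 5100 * 0.443 = 2259 ; 12700 * 0.429 = 5448 — total 7707
Band 2: 9100 * 0.967 = 8800
Band 3: 5100 * 0.976 = 4978
Band 4: 12700 * 0.961 + 5800 * 0.444 = 12205 + 2575 = 14780
→ [7707, 8800, 4978, 14780]
[period 2]
Births: 8800 * 0.443 = 3898 ; 4978 * 0.429 = 2136 — total 6034
Band 2: 7707 * 0.967 = 7453
Band 3: 8800 * 0.976 = 8589
Band 4: 4978 * 0.961 + 14780 * 0.444 = 4784 + 6562 = 11346
→ [6034, 7453, 8589, 11346]

7453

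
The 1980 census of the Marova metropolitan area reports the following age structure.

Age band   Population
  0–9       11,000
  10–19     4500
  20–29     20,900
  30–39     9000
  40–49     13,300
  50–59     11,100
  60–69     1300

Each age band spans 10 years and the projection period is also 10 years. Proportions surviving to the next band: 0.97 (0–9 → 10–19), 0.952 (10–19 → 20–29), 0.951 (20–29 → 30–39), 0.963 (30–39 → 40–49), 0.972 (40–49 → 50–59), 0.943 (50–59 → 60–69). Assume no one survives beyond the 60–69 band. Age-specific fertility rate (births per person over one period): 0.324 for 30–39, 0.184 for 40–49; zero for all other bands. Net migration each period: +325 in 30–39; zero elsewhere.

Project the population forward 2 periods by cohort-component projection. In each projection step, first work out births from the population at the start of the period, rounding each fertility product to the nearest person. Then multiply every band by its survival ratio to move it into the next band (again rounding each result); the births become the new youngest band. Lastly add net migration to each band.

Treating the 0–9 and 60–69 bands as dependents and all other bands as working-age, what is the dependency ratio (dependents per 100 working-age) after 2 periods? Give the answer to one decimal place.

42.7

Let group 1 be 0–9 through group 7 = 60–69.
After projecting period 1:
Births: 9000 × 0.324 = 2916  |  13300 × 0.184 = 2447 ⇒ total 5363
Group 2: 11000 × 0.97 = 10670
Group 3: 4500 × 0.952 = 4284
Group 4: 20900 × 0.951 = 19876
Group 5: 9000 × 0.963 = 8667
Group 6: 13300 × 0.972 = 12928
Group 7: 11100 × 0.943 = 10467
Net migration: Group 4 + 325 → 20201
→ [5363, 10670, 4284, 20201, 8667, 12928, 10467]
After projecting period 2:
Births: 20201 × 0.324 = 6545  |  8667 × 0.184 = 1595 ⇒ total 8140
Group 2: 5363 × 0.97 = 5202
Group 3: 10670 × 0.952 = 10158
Group 4: 4284 × 0.951 = 4074
Group 5: 20201 × 0.963 = 19454
Group 6: 8667 × 0.972 = 8424
Group 7: 12928 × 0.943 = 12191
Net migration: Group 4 + 325 → 4399
→ [8140, 5202, 10158, 4399, 19454, 8424, 12191]
Dependents (band 0–9 + band 60–69) = 8140 + 12191 = 20331; working-age = 47637; ratio = 20331/47637 × 100 = 42.7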